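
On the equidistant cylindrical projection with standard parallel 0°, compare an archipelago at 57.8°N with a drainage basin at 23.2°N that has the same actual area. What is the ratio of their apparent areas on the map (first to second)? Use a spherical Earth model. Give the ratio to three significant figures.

Plate carrée maps x = Rλ, y = Rφ. The meridian scale is h = 1 and the parallel scale is k = 1/cos φ = sec φ.
Areal scale at 57.8°: h·k = 1.000 × 1.877 = 1.877.
Areal scale at 23.2°: h·k = 1.000 × 1.088 = 1.088.
Ratio = 1.877/1.088 ≈ 1.72.

1.72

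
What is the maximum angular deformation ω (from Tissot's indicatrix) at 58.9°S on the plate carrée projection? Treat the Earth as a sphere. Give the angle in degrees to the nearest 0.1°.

37.2°

In the plate carrée (x = Rλ, y = Rφ), meridians are true-scale (h = 1) and parallels are stretched by k = sec φ.
At 58.9°: h = 1.000, k = 1.936; principal scales a = 1.936, b = 1.000.
sin(ω/2) = (a − b)/(a + b) = 0.9360/2.936 = 0.3188, so ω = 2 arcsin(0.3188) ≈ 37.2°.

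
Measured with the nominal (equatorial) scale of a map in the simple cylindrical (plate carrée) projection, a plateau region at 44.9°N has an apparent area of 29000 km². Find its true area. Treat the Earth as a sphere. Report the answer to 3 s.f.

20500 km²

Plate carrée maps x = Rλ, y = Rφ. The meridian scale is h = 1 and the parallel scale is k = 1/cos φ = sec φ.
Areal scale = h·k = 1 × sec φ; at 44.9°, h = 1.000, k = 1.412, so h·k = 1.412.
True area = apparent / (areal scale) = 29000 / 1.412 ≈ 20500 km².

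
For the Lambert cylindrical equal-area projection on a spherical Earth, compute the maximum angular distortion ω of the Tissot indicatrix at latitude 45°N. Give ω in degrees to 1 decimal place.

38.9°

The Lambert cylindrical equal-area projection is the cylindrical equal-area projection with its standard parallel at the equator (φ₀ = 0). Cylindrical equal-area (φ₀ = 0°): h = cos φ / cos 0° along meridians, k = cos 0° / cos φ along parallels; h·k = 1.
At 45°: h = 0.7071, k = 1.414; principal scales a = 1.414, b = 0.7071.
sin(ω/2) = (a − b)/(a + b) = 0.7071/2.121 = 0.3333, so ω = 2 arcsin(0.3333) ≈ 38.9°.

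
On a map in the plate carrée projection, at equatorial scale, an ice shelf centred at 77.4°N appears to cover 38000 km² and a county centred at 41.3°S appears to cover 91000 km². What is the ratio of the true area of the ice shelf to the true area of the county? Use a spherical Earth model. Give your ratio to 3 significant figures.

Plate carrée has h = 1 and k = sec φ, giving areal scale sec φ; true area = (apparent area) · cos φ.
True area of ice shelf: 38000 × cos(77.4°) = 38000 × 0.2181 = 8289 km².
True area of county: 91000 × cos(41.3°) = 91000 × 0.7513 = 68370 km².
Ratio = 8289 / 68370 ≈ 0.121.

0.121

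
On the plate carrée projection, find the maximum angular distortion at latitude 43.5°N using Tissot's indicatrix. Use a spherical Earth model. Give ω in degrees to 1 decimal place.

18.3°

In the plate carrée (x = Rλ, y = Rφ), meridians are true-scale (h = 1) and parallels are stretched by k = sec φ.
At 43.5°: h = 1.000, k = 1.379; principal scales a = 1.379, b = 1.000.
sin(ω/2) = (a − b)/(a + b) = 0.3786/2.379 = 0.1592, so ω = 2 arcsin(0.1592) ≈ 18.3°.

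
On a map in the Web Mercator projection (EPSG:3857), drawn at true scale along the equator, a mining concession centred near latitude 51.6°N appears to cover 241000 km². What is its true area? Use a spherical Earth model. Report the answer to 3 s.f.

The Mercator projection is conformal; its linear scale factor is the same in every direction and equals sec φ = 1/cos φ.
Areal scale = k² = sec²φ = 1/cos²(51.6°) = 1/0.6211² = 2.592.
True area = apparent / (areal scale) = 241000 / 2.592 ≈ 93000 km².

93000 km²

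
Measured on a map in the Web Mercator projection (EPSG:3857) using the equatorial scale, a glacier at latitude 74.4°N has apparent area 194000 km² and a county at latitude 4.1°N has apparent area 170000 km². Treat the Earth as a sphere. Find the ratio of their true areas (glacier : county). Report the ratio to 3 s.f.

Since Mercator area scale is 1/cos²φ, the true area equals the apparent area multiplied by cos²φ.
True area of glacier: 194000 × cos²(74.4°) = 194000 × 0.07232 = 14030 km².
True area of county: 170000 × cos²(4.1°) = 170000 × 0.9949 = 169100 km².
Ratio = 14030 / 169100 ≈ 0.0830.

0.0830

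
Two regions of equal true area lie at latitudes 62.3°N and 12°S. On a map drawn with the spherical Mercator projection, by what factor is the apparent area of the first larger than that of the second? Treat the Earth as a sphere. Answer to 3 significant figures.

On Mercator, area is exaggerated by sec²φ = 1/cos²φ.
At 62.3°: sec²(62.3°) = 1/0.4648² = 4.628.
At 12°: sec²(12°) = 1/0.9781² = 1.045.
Ratio = 4.628/1.045 = cos²(12°)/cos²(62.3°) ≈ 4.43.

4.43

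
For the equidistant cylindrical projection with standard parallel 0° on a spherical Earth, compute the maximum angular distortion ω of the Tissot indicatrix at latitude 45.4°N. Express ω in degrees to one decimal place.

Plate carrée maps x = Rλ, y = Rφ. The meridian scale is h = 1 and the parallel scale is k = 1/cos φ = sec φ.
At 45.4°: h = 1.000, k = 1.424; principal scales a = 1.424, b = 1.000.
sin(ω/2) = (a − b)/(a + b) = 0.4242/2.424 = 0.1750, so ω = 2 arcsin(0.1750) ≈ 20.2°.

20.2°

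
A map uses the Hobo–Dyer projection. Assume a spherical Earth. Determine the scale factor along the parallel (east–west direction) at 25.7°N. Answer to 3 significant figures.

The Hobo–Dyer projection is cylindrical equal-area with φ₀ = 37.5°. Cylindrical equal-area (φ₀ = 37.5°): h = cos φ / cos 37.5° along meridians, k = cos 37.5° / cos φ along parallels; h·k = 1.
k = cos 37.5° / cos 25.7° = 0.7934/0.9011 = 0.8805.

0.880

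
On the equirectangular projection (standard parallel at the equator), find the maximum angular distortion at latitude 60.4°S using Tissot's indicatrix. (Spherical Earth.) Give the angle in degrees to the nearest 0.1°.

39.6°

For the equirectangular projection with φ₀ = 0 (plate carrée), h = 1 along meridians and k = sec φ along parallels.
At 60.4°: h = 1.000, k = 2.025; principal scales a = 2.025, b = 1.000.
sin(ω/2) = (a − b)/(a + b) = 1.025/3.025 = 0.3387, so ω = 2 arcsin(0.3387) ≈ 39.6°.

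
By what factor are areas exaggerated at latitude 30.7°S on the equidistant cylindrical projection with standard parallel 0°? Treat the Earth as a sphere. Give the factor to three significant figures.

1.16

For the equirectangular projection with φ₀ = 0 (plate carrée), h = 1 along meridians and k = sec φ along parallels.
Areal scale = h·k = 1 × sec φ; at 30.7°, h = 1.000, k = 1.163, so h·k = 1.163.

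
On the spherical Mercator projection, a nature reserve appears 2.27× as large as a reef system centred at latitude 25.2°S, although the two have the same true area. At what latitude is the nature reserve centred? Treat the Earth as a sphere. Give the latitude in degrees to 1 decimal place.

On Mercator, (apparent₁)/(apparent₂) = sec²φ₁ / sec²φ₂ when true areas are equal.
cos²φ₂ / cos²φ₁ = 2.27  ⇒  cos φ₁ = cos 25.2° / √2.27 = 0.9048/1.507 = 0.6006.
φ₁ = arccos(0.6006) ≈ 53.1°.

53.1°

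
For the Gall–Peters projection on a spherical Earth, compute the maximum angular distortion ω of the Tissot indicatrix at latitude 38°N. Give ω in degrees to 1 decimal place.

Gall–Peters is a cylindrical equal-area projection with standard parallels at ±45°. For cylindrical equal-area with standard parallel φ₀, h = cos φ / cos φ₀ and k = cos φ₀ / cos φ, so h·k = 1.
At 38°: h = 1.114, k = 0.8973; principal scales a = 1.114, b = 0.8973.
sin(ω/2) = (a − b)/(a + b) = 0.2171/2.012 = 0.1079, so ω = 2 arcsin(0.1079) ≈ 12.4°.

12.4°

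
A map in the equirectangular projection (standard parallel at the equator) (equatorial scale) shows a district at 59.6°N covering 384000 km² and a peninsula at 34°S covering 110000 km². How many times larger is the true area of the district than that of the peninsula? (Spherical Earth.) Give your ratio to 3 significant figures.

2.13

Plate carrée has h = 1 and k = sec φ, giving areal scale sec φ; true area = (apparent area) · cos φ.
True area of district: 384000 × cos(59.6°) = 384000 × 0.5060 = 194300 km².
True area of peninsula: 110000 × cos(34°) = 110000 × 0.8290 = 91190 km².
Ratio = 194300 / 91190 ≈ 2.13.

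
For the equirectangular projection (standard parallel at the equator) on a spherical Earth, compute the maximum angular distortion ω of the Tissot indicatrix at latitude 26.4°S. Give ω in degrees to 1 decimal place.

In the plate carrée (x = Rλ, y = Rφ), meridians are true-scale (h = 1) and parallels are stretched by k = sec φ.
At 26.4°: h = 1.000, k = 1.116; principal scales a = 1.116, b = 1.000.
sin(ω/2) = (a − b)/(a + b) = 0.1164/2.116 = 0.05501, so ω = 2 arcsin(0.05501) ≈ 6.3°.

6.3°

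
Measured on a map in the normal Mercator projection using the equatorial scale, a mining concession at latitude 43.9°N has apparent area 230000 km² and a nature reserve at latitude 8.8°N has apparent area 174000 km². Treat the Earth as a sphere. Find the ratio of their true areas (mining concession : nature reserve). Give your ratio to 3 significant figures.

0.703

Mercator's areal exaggeration is sec²φ; hence true area = (apparent area) · cos²φ.
True area of mining concession: 230000 × cos²(43.9°) = 230000 × 0.5192 = 119400 km².
True area of nature reserve: 174000 × cos²(8.8°) = 174000 × 0.9766 = 169900 km².
Ratio = 119400 / 169900 ≈ 0.703.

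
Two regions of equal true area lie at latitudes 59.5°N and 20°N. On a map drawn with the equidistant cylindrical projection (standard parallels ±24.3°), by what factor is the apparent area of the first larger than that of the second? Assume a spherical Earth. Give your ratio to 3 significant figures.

1.85

In the equirectangular projection with standard parallel φ₀ = 24.3° (x = Rλ cos φ₀, y = Rφ), meridians are true-scale (h = 1) and the parallel scale is k = cos φ₀ / cos φ.
Areal scale at 59.5°: h·k = 1.000 × 1.796 = 1.796.
Areal scale at 20°: h·k = 1.000 × 0.9699 = 0.9699.
Ratio = 1.796/0.9699 ≈ 1.85.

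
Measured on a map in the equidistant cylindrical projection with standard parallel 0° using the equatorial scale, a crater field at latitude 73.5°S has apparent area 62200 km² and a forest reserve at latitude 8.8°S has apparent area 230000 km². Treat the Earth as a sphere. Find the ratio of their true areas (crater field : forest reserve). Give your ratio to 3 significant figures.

0.0777

On the plate carrée, areal scale = h·k = 1 × sec φ, so true area = apparent × cos φ.
True area of crater field: 62200 × cos(73.5°) = 62200 × 0.2840 = 17670 km².
True area of forest reserve: 230000 × cos(8.8°) = 230000 × 0.9882 = 227300 km².
Ratio = 17670 / 227300 ≈ 0.0777.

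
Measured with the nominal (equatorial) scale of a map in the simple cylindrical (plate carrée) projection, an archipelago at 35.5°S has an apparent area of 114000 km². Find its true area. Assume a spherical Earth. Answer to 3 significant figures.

92800 km²

For the equirectangular projection with φ₀ = 0 (plate carrée), h = 1 along meridians and k = sec φ along parallels.
Areal scale = h·k = 1 × sec φ; at 35.5°, h = 1.000, k = 1.228, so h·k = 1.228.
True area = apparent / (areal scale) = 114000 / 1.228 ≈ 92800 km².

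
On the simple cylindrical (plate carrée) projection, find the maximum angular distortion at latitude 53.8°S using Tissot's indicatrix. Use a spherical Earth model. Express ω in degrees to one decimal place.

29.8°

For the equirectangular projection with φ₀ = 0 (plate carrée), h = 1 along meridians and k = sec φ along parallels.
At 53.8°: h = 1.000, k = 1.693; principal scales a = 1.693, b = 1.000.
sin(ω/2) = (a − b)/(a + b) = 0.6932/2.693 = 0.2574, so ω = 2 arcsin(0.2574) ≈ 29.8°.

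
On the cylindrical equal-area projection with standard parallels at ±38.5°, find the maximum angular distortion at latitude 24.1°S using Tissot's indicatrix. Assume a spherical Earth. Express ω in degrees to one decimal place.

17.6°

For cylindrical equal-area with standard parallel φ₀, h = cos φ / cos φ₀ and k = cos φ₀ / cos φ, so h·k = 1.
At 24.1°: h = 1.166, k = 0.8573; principal scales a = 1.166, b = 0.8573.
sin(ω/2) = (a − b)/(a + b) = 0.3091/2.024 = 0.1527, so ω = 2 arcsin(0.1527) ≈ 17.6°.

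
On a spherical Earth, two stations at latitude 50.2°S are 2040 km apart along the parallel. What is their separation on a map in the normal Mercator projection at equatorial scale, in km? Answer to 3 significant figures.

Mercator is conformal, so the point scale is isotropic: h = k = sec φ = 1/cos φ.
Along the parallel, k = sec 50.2° = 1/0.6401 = 1.562.
Map distance = 2040 × 1.562 ≈ 3190 km.

3190 km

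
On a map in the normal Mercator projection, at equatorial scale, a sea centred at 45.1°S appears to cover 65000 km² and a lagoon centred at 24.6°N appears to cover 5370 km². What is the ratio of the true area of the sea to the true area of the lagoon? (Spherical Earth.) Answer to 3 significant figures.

7.30

Since Mercator area scale is 1/cos²φ, the true area equals the apparent area multiplied by cos²φ.
True area of sea: 65000 × cos²(45.1°) = 65000 × 0.4983 = 32390 km².
True area of lagoon: 5370 × cos²(24.6°) = 5370 × 0.8267 = 4439 km².
Ratio = 32390 / 4439 ≈ 7.30.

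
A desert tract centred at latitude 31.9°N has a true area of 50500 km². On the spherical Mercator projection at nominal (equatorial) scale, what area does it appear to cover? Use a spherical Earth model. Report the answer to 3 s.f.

70100 km²

Mercator is conformal, so the point scale is isotropic: h = k = sec φ = 1/cos φ.
Areal scale = k² = sec²φ = 1/cos²(31.9°) = 1/0.8490² = 1.387.
Apparent area = 50500 × 1.387 ≈ 70100 km².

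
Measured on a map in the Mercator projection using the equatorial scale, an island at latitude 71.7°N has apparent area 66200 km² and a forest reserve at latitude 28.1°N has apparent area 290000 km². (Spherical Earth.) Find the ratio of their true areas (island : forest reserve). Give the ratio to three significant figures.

On Mercator the areal scale is sec²φ, so true area = apparent × cos²φ.
True area of island: 66200 × cos²(71.7°) = 66200 × 0.09859 = 6527 km².
True area of forest reserve: 290000 × cos²(28.1°) = 290000 × 0.7781 = 225700 km².
Ratio = 6527 / 225700 ≈ 0.0289.

0.0289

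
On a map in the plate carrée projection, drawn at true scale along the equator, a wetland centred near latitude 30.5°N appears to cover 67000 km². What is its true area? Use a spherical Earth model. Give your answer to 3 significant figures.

57700 km²

Plate carrée maps x = Rλ, y = Rφ. The meridian scale is h = 1 and the parallel scale is k = 1/cos φ = sec φ.
Areal scale = h·k = 1 × sec φ; at 30.5°, h = 1.000, k = 1.161, so h·k = 1.161.
True area = apparent / (areal scale) = 67000 / 1.161 ≈ 57700 km².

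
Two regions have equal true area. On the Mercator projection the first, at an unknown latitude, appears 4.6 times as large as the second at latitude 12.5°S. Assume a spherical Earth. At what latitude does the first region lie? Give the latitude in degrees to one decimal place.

62.9°

On Mercator, (apparent₁)/(apparent₂) = sec²φ₁ / sec²φ₂ when true areas are equal.
cos²φ₂ / cos²φ₁ = 4.6  ⇒  cos φ₁ = cos 12.5° / √4.6 = 0.9763/2.145 = 0.4552.
φ₁ = arccos(0.4552) ≈ 62.9°.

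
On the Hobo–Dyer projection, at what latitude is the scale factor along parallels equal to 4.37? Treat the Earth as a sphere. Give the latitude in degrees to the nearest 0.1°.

79.5°

The Hobo–Dyer projection is cylindrical equal-area with φ₀ = 37.5°. A cylindrical equal-area projection with standard parallel φ₀ has meridian scale h = cos φ / cos φ₀ and parallel scale k = cos φ₀ / cos φ (so areas are preserved, h·k = 1).
k = cos φ₀ / cos φ = 4.37  ⇒  cos φ = cos 37.5° / 4.37 = 0.1815.
φ = arccos(0.1815) ≈ 79.5°.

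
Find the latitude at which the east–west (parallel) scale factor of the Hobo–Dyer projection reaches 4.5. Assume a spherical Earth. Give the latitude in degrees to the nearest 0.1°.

79.8°

Hobo–Dyer is a cylindrical equal-area projection with standard parallels at ±37.5°. For cylindrical equal-area with standard parallel φ₀, h = cos φ / cos φ₀ and k = cos φ₀ / cos φ, so h·k = 1.
k = cos φ₀ / cos φ = 4.5  ⇒  cos φ = cos 37.5° / 4.5 = 0.1763.
φ = arccos(0.1763) ≈ 79.8°.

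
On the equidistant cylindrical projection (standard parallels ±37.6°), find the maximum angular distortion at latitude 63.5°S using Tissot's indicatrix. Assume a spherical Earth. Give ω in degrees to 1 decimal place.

32.5°

With standard parallel φ₀ = 37.6°, the equirectangular projection gives x = Rλ cos φ₀, y = Rφ, so h = 1 and k = cos 37.6° / cos φ.
At 63.5°: h = 1.000, k = 1.776; principal scales a = 1.776, b = 1.000.
sin(ω/2) = (a − b)/(a + b) = 0.7756/2.776 = 0.2794, so ω = 2 arcsin(0.2794) ≈ 32.5°.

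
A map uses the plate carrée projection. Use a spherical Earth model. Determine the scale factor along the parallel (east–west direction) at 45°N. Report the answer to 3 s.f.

In the plate carrée (x = Rλ, y = Rφ), meridians are true-scale (h = 1) and parallels are stretched by k = sec φ.
k = 1/cos 45° = 1/0.7071 = 1.414.

1.41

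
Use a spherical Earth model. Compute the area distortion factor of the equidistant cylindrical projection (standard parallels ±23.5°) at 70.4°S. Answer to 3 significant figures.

The equidistant cylindrical projection with φ₀ = 23.5° has h = 1 (meridians true) and k = cos φ₀ / cos φ along parallels.
Areal scale = h·k = 1 × cos φ₀ / cos φ; at 70.4°, h = 1.000, k = 2.734, so h·k = 2.734.

2.73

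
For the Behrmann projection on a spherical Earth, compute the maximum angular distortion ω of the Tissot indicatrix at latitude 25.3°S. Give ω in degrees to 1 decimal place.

4.9°

The Behrmann projection is cylindrical equal-area with φ₀ = 30°. For cylindrical equal-area with standard parallel φ₀, h = cos φ / cos φ₀ and k = cos φ₀ / cos φ, so h·k = 1.
At 25.3°: h = 1.044, k = 0.9579; principal scales a = 1.044, b = 0.9579.
sin(ω/2) = (a − b)/(a + b) = 0.08604/2.002 = 0.04298, so ω = 2 arcsin(0.04298) ≈ 4.9°.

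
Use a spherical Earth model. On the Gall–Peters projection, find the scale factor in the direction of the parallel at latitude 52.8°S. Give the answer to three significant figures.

1.17

The Gall–Peters projection is cylindrical equal-area with φ₀ = 45°. A cylindrical equal-area projection with standard parallel φ₀ has meridian scale h = cos φ / cos φ₀ and parallel scale k = cos φ₀ / cos φ (so areas are preserved, h·k = 1).
k = cos 45° / cos 52.8° = 0.7071/0.6046 = 1.170.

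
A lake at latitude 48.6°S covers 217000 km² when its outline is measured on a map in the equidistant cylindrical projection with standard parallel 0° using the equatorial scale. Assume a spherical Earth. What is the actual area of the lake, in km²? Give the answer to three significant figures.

In the plate carrée (x = Rλ, y = Rφ), meridians are true-scale (h = 1) and parallels are stretched by k = sec φ.
Areal scale = h·k = 1 × sec φ; at 48.6°, h = 1.000, k = 1.512, so h·k = 1.512.
True area = apparent / (areal scale) = 217000 / 1.512 ≈ 144000 km².

144000 km²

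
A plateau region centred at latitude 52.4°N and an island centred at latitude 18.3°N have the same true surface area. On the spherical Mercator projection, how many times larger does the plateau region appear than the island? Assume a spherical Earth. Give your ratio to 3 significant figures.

On Mercator, area is exaggerated by sec²φ = 1/cos²φ.
At 52.4°: sec²(52.4°) = 1/0.6101² = 2.686.
At 18.3°: sec²(18.3°) = 1/0.9494² = 1.109.
Ratio = 2.686/1.109 = cos²(18.3°)/cos²(52.4°) ≈ 2.42.

2.42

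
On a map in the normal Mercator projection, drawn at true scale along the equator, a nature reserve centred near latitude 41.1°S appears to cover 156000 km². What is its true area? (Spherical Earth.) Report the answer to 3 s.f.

88600 km²

For Mercator, h = k = sec φ (a conformal cylindrical projection has a single point scale, 1/cos φ).
Areal scale = k² = sec²φ = 1/cos²(41.1°) = 1/0.7536² = 1.761.
True area = apparent / (areal scale) = 156000 / 1.761 ≈ 88600 km².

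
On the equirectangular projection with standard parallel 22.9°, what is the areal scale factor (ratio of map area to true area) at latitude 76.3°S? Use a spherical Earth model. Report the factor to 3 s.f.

With standard parallel φ₀ = 22.9°, the equirectangular projection gives x = Rλ cos φ₀, y = Rφ, so h = 1 and k = cos 22.9° / cos φ.
Areal scale = h·k = 1 × cos φ₀ / cos φ; at 76.3°, h = 1.000, k = 3.890, so h·k = 3.890.

3.89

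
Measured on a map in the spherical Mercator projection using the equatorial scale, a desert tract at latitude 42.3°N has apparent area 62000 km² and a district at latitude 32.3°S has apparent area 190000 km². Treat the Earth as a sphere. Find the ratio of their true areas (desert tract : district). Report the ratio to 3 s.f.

0.250

Mercator's areal exaggeration is sec²φ; hence true area = (apparent area) · cos²φ.
True area of desert tract: 62000 × cos²(42.3°) = 62000 × 0.5471 = 33920 km².
True area of district: 190000 × cos²(32.3°) = 190000 × 0.7145 = 135700 km².
Ratio = 33920 / 135700 ≈ 0.250.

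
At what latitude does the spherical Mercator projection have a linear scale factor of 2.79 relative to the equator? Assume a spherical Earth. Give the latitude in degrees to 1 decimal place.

69.0°

Mercator scale is k = sec φ = 1/cos φ.
1/cos φ = 2.79  ⇒  cos φ = 0.3584  ⇒  φ = arccos(0.3584) ≈ 69.0°.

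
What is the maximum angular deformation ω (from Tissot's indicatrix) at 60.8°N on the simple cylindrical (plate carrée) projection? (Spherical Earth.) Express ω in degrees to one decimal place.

For the equirectangular projection with φ₀ = 0 (plate carrée), h = 1 along meridians and k = sec φ along parallels.
At 60.8°: h = 1.000, k = 2.050; principal scales a = 2.050, b = 1.000.
sin(ω/2) = (a − b)/(a + b) = 1.050/3.050 = 0.3442, so ω = 2 arcsin(0.3442) ≈ 40.3°.

40.3°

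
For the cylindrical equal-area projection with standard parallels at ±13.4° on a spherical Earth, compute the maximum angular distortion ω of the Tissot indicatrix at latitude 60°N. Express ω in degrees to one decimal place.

For cylindrical equal-area with standard parallel φ₀, h = cos φ / cos φ₀ and k = cos φ₀ / cos φ, so h·k = 1.
At 60°: h = 0.5140, k = 1.946; principal scales a = 1.946, b = 0.5140.
sin(ω/2) = (a − b)/(a + b) = 1.432/2.460 = 0.5820, so ω = 2 arcsin(0.5820) ≈ 71.2°.

71.2°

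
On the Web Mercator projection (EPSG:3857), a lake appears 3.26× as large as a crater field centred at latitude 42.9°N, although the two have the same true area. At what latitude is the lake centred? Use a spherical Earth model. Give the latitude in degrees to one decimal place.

Mercator areal scale is sec²φ, so apparent-area ratio = sec²φ₁ / sec²φ₂ = cos²φ₂ / cos²φ₁.
cos²φ₂ / cos²φ₁ = 3.26  ⇒  cos φ₁ = cos 42.9° / √3.26 = 0.7325/1.806 = 0.4057.
φ₁ = arccos(0.4057) ≈ 66.1°.

66.1°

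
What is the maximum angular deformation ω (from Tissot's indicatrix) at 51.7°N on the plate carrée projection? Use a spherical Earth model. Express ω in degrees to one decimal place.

27.2°

For the equirectangular projection with φ₀ = 0 (plate carrée), h = 1 along meridians and k = sec φ along parallels.
At 51.7°: h = 1.000, k = 1.613; principal scales a = 1.613, b = 1.000.
sin(ω/2) = (a − b)/(a + b) = 0.6135/2.613 = 0.2347, so ω = 2 arcsin(0.2347) ≈ 27.2°.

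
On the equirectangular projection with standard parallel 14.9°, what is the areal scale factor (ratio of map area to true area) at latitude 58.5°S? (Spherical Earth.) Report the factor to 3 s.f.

1.85

With standard parallel φ₀ = 14.9°, the equirectangular projection gives x = Rλ cos φ₀, y = Rφ, so h = 1 and k = cos 14.9° / cos φ.
Areal scale = h·k = 1 × cos φ₀ / cos φ; at 58.5°, h = 1.000, k = 1.850, so h·k = 1.850.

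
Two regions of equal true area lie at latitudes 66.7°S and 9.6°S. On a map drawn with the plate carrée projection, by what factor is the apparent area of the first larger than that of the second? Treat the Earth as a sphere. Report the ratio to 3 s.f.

2.49

Plate carrée maps x = Rλ, y = Rφ. The meridian scale is h = 1 and the parallel scale is k = 1/cos φ = sec φ.
Areal scale at 66.7°: h·k = 1.000 × 2.528 = 2.528.
Areal scale at 9.6°: h·k = 1.000 × 1.014 = 1.014.
Ratio = 2.528/1.014 ≈ 2.49.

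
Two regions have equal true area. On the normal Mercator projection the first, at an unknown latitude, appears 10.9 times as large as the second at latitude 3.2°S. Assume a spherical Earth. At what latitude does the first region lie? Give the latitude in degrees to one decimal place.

For equal true areas on Mercator, apparent areas scale as sec²φ, so the ratio is cos²φ₂ / cos²φ₁.
cos²φ₂ / cos²φ₁ = 10.9  ⇒  cos φ₁ = cos 3.2° / √10.9 = 0.9984/3.302 = 0.3024.
φ₁ = arccos(0.3024) ≈ 72.4°.

72.4°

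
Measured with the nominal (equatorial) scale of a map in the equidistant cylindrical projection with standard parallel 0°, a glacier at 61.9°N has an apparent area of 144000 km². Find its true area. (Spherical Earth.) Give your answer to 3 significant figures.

For the equirectangular projection with φ₀ = 0 (plate carrée), h = 1 along meridians and k = sec φ along parallels.
Areal scale = h·k = 1 × sec φ; at 61.9°, h = 1.000, k = 2.123, so h·k = 2.123.
True area = apparent / (areal scale) = 144000 / 2.123 ≈ 67800 km².

67800 km²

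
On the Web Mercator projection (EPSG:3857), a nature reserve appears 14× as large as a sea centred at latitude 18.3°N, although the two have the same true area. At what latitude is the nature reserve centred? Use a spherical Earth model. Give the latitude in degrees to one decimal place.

For equal true areas on Mercator, apparent areas scale as sec²φ, so the ratio is cos²φ₂ / cos²φ₁.
cos²φ₂ / cos²φ₁ = 14  ⇒  cos φ₁ = cos 18.3° / √14 = 0.9494/3.742 = 0.2537.
φ₁ = arccos(0.2537) ≈ 75.3°.

75.3°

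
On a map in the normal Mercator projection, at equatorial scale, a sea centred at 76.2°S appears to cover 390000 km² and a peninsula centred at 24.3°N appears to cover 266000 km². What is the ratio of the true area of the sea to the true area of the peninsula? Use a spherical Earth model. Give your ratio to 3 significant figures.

0.100

Mercator's areal exaggeration is sec²φ; hence true area = (apparent area) · cos²φ.
True area of sea: 390000 × cos²(76.2°) = 390000 × 0.05690 = 22190 km².
True area of peninsula: 266000 × cos²(24.3°) = 266000 × 0.8307 = 221000 km².
Ratio = 22190 / 221000 ≈ 0.100.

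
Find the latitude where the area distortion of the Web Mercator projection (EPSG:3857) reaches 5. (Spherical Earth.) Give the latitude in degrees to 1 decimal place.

Mercator areal scale is sec²φ.
sec²φ = 5  ⇒  cos²φ = 0.2000  ⇒  cos φ = 0.4472.
φ = arccos(0.4472) ≈ 63.4°.

63.4°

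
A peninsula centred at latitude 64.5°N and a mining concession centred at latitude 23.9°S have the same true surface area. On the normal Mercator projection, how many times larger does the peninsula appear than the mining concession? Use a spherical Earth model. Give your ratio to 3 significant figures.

Mercator areal scale is sec²φ.
At 64.5°: sec²(64.5°) = 1/0.4305² = 5.395.
At 23.9°: sec²(23.9°) = 1/0.9143² = 1.196.
Ratio = 5.395/1.196 = cos²(23.9°)/cos²(64.5°) ≈ 4.51.

4.51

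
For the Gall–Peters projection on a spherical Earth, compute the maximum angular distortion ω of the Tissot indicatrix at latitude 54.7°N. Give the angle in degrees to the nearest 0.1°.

23.0°

The Gall–Peters projection is cylindrical equal-area with φ₀ = 45°. A cylindrical equal-area projection with standard parallel φ₀ has meridian scale h = cos φ / cos φ₀ and parallel scale k = cos φ₀ / cos φ (so areas are preserved, h·k = 1).
At 54.7°: h = 0.8172, k = 1.224; principal scales a = 1.224, b = 0.8172.
sin(ω/2) = (a − b)/(a + b) = 0.4065/2.041 = 0.1992, so ω = 2 arcsin(0.1992) ≈ 23.0°.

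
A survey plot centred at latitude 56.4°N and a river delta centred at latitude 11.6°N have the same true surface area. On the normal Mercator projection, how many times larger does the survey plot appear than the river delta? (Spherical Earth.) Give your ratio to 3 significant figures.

3.13

Mercator is conformal with k = sec φ, so areal scale = k² = sec²φ.
At 56.4°: sec²(56.4°) = 1/0.5534² = 3.265.
At 11.6°: sec²(11.6°) = 1/0.9796² = 1.042.
Ratio = 3.265/1.042 = cos²(11.6°)/cos²(56.4°) ≈ 3.13.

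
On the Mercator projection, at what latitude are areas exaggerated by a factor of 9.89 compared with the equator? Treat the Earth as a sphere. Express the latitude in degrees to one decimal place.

Mercator areal scale is sec²φ.
sec²φ = 9.89  ⇒  cos²φ = 0.1011  ⇒  cos φ = 0.3180.
φ = arccos(0.3180) ≈ 71.5°.

71.5°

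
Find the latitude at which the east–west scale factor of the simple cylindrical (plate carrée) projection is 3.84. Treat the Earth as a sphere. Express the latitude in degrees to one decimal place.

74.9°

Plate carrée: h = 1, k = sec φ along parallels.
sec φ = 3.84  ⇒  cos φ = 0.2604  ⇒  φ ≈ 74.9°.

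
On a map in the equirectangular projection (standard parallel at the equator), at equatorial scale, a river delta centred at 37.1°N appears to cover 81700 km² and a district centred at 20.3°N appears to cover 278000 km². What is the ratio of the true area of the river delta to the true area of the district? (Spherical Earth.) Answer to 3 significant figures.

0.250

Plate carrée has h = 1 and k = sec φ, giving areal scale sec φ; true area = (apparent area) · cos φ.
True area of river delta: 81700 × cos(37.1°) = 81700 × 0.7976 = 65160 km².
True area of district: 278000 × cos(20.3°) = 278000 × 0.9379 = 260700 km².
Ratio = 65160 / 260700 ≈ 0.250.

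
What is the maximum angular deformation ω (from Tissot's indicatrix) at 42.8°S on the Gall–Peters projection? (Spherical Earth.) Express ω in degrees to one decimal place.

4.2°

The Gall–Peters projection is cylindrical equal-area with φ₀ = 45°. A cylindrical equal-area projection with standard parallel φ₀ has meridian scale h = cos φ / cos φ₀ and parallel scale k = cos φ₀ / cos φ (so areas are preserved, h·k = 1).
At 42.8°: h = 1.038, k = 0.9637; principal scales a = 1.038, b = 0.9637.
sin(ω/2) = (a − b)/(a + b) = 0.07394/2.001 = 0.03694, so ω = 2 arcsin(0.03694) ≈ 4.2°.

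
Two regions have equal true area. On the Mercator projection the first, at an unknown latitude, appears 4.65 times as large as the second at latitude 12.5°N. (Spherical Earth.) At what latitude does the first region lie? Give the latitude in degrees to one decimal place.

Mercator areal scale is sec²φ, so apparent-area ratio = sec²φ₁ / sec²φ₂ = cos²φ₂ / cos²φ₁.
cos²φ₂ / cos²φ₁ = 4.65  ⇒  cos φ₁ = cos 12.5° / √4.65 = 0.9763/2.156 = 0.4527.
φ₁ = arccos(0.4527) ≈ 63.1°.

63.1°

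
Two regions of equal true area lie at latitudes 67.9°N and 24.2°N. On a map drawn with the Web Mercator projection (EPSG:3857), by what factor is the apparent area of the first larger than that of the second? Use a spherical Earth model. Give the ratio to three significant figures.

5.88

Mercator is conformal with k = sec φ, so areal scale = k² = sec²φ.
At 67.9°: sec²(67.9°) = 1/0.3762² = 7.065.
At 24.2°: sec²(24.2°) = 1/0.9121² = 1.202.
Ratio = 7.065/1.202 = cos²(24.2°)/cos²(67.9°) ≈ 5.88.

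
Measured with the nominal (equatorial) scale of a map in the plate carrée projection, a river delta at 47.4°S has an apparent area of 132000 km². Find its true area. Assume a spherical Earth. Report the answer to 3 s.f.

Plate carrée maps x = Rλ, y = Rφ. The meridian scale is h = 1 and the parallel scale is k = 1/cos φ = sec φ.
Areal scale = h·k = 1 × sec φ; at 47.4°, h = 1.000, k = 1.477, so h·k = 1.477.
True area = apparent / (areal scale) = 132000 / 1.477 ≈ 89300 km².

89300 km²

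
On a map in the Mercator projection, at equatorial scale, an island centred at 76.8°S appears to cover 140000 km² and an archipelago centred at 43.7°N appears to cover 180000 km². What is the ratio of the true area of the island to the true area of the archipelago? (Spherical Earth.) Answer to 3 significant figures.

0.0776

Since Mercator area scale is 1/cos²φ, the true area equals the apparent area multiplied by cos²φ.
True area of island: 140000 × cos²(76.8°) = 140000 × 0.05214 = 7300 km².
True area of archipelago: 180000 × cos²(43.7°) = 180000 × 0.5227 = 94080 km².
Ratio = 7300 / 94080 ≈ 0.0776.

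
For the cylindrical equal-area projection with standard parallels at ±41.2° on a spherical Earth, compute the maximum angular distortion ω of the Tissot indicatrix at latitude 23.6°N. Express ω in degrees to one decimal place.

22.4°

For cylindrical equal-area with standard parallel φ₀, h = cos φ / cos φ₀ and k = cos φ₀ / cos φ, so h·k = 1.
At 23.6°: h = 1.218, k = 0.8211; principal scales a = 1.218, b = 0.8211.
sin(ω/2) = (a − b)/(a + b) = 0.3968/2.039 = 0.1946, so ω = 2 arcsin(0.1946) ≈ 22.4°.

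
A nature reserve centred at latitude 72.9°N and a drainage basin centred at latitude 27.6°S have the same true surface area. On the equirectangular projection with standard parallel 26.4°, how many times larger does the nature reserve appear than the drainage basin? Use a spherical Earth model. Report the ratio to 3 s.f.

3.01

The equidistant cylindrical projection with φ₀ = 26.4° has h = 1 (meridians true) and k = cos φ₀ / cos φ along parallels.
Areal scale at 72.9°: h·k = 1.000 × 3.046 = 3.046.
Areal scale at 27.6°: h·k = 1.000 × 1.011 = 1.011.
Ratio = 3.046/1.011 ≈ 3.01.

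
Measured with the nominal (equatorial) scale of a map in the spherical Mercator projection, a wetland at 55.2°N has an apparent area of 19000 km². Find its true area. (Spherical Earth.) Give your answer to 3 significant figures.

6190 km²

For Mercator, h = k = sec φ (a conformal cylindrical projection has a single point scale, 1/cos φ).
Areal scale = k² = sec²φ = 1/cos²(55.2°) = 1/0.5707² = 3.070.
True area = apparent / (areal scale) = 19000 / 3.070 ≈ 6190 km².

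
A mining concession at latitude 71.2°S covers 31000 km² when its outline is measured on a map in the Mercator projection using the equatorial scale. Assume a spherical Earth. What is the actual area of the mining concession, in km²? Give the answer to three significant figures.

3220 km²

Mercator is conformal, so the point scale is isotropic: h = k = sec φ = 1/cos φ.
Areal scale = k² = sec²φ = 1/cos²(71.2°) = 1/0.3223² = 9.629.
True area = apparent / (areal scale) = 31000 / 9.629 ≈ 3220 km².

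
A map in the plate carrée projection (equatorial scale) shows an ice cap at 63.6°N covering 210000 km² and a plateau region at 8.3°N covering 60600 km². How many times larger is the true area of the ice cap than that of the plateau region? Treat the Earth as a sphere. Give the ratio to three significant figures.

1.56

On the plate carrée, areal scale = h·k = 1 × sec φ, so true area = apparent × cos φ.
True area of ice cap: 210000 × cos(63.6°) = 210000 × 0.4446 = 93370 km².
True area of plateau region: 60600 × cos(8.3°) = 60600 × 0.9895 = 59970 km².
Ratio = 93370 / 59970 ≈ 1.56.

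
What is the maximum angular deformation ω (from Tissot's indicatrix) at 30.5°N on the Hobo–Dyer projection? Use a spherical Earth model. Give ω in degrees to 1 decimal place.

The Hobo–Dyer projection is cylindrical equal-area with φ₀ = 37.5°. For cylindrical equal-area with standard parallel φ₀, h = cos φ / cos φ₀ and k = cos φ₀ / cos φ, so h·k = 1.
At 30.5°: h = 1.086, k = 0.9208; principal scales a = 1.086, b = 0.9208.
sin(ω/2) = (a − b)/(a + b) = 0.1653/2.007 = 0.08237, so ω = 2 arcsin(0.08237) ≈ 9.4°.

9.4°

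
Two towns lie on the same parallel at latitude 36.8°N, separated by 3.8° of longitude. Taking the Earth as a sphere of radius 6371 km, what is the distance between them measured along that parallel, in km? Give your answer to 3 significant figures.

Arc length along a parallel = R cos φ · Δλ (with Δλ in radians).
= 6371 × cos 36.8° × (3.8° × π/180) = 6371 × 0.8007 × 0.06632 ≈ 338 km.

338 km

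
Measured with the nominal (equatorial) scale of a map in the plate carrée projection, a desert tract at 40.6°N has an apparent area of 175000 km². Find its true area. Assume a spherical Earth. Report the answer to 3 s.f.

For the equirectangular projection with φ₀ = 0 (plate carrée), h = 1 along meridians and k = sec φ along parallels.
Areal scale = h·k = 1 × sec φ; at 40.6°, h = 1.000, k = 1.317, so h·k = 1.317.
True area = apparent / (areal scale) = 175000 / 1.317 ≈ 133000 km².

133000 km²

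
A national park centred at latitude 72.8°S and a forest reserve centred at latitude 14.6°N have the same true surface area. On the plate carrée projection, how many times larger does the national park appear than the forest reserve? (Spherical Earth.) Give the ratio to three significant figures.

3.27

Plate carrée maps x = Rλ, y = Rφ. The meridian scale is h = 1 and the parallel scale is k = 1/cos φ = sec φ.
Areal scale at 72.8°: h·k = 1.000 × 3.382 = 3.382.
Areal scale at 14.6°: h·k = 1.000 × 1.033 = 1.033.
Ratio = 3.382/1.033 ≈ 3.27.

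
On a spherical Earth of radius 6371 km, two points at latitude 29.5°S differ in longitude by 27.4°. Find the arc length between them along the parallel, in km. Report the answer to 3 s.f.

2650 km

Arc length along a parallel = R cos φ · Δλ (with Δλ in radians).
= 6371 × cos 29.5° × (27.4° × π/180) = 6371 × 0.8704 × 0.4782 ≈ 2650 km.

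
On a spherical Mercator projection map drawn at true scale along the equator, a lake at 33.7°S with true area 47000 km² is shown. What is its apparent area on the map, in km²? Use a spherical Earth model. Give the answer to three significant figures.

67900 km²

For Mercator, h = k = sec φ (a conformal cylindrical projection has a single point scale, 1/cos φ).
Areal scale = k² = sec²φ = 1/cos²(33.7°) = 1/0.8320² = 1.445.
Apparent area = 47000 × 1.445 ≈ 67900 km².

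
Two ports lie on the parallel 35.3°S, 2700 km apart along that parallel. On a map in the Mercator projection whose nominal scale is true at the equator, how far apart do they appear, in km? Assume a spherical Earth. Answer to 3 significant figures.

Mercator is conformal, so the point scale is isotropic: h = k = sec φ = 1/cos φ.
Along the parallel, k = sec 35.3° = 1/0.8161 = 1.225.
Map distance = 2700 × 1.225 ≈ 3310 km.

3310 km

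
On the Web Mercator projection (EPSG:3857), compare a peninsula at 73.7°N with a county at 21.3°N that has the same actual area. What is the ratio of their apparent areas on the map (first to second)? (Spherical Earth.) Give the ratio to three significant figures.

On Mercator, area is exaggerated by sec²φ = 1/cos²φ.
At 73.7°: sec²(73.7°) = 1/0.2807² = 12.69.
At 21.3°: sec²(21.3°) = 1/0.9317² = 1.152.
Ratio = 12.69/1.152 = cos²(21.3°)/cos²(73.7°) ≈ 11.0.

11.0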